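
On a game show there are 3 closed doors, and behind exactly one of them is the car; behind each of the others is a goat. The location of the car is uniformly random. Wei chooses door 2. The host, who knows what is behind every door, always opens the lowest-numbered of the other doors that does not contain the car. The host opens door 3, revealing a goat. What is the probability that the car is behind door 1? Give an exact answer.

1

Consider each possible location of the car in turn.
If it is behind door 1 (prior 1/3): door 3 is the lowest-numbered option available, probability 1; weight (1/3)·1 = 1/3.
If it is behind door 2 (prior 1/3): the host would have opened door 1 instead, probability 0; weight (1/3)·0 = 0.
If it is behind door 3 (prior 1/3): the host opened door 3, so this case is ruled out; weight (1/3)·0 = 0.
The weights sum to 1/3.
So P(the car behind door 1 | the host opened door 3) = (1/3) / (1/3) = 1.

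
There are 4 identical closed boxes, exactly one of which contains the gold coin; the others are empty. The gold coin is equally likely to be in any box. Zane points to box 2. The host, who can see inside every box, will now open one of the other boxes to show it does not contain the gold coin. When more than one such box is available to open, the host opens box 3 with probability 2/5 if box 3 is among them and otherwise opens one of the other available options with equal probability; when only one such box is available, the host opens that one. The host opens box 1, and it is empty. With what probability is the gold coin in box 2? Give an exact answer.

Condition on the true location of the gold coin.
If it is in box 1 (prior 1/4): the host opened box 1, so this case is ruled out; weight (1/4)·0 = 0.
If it is in box 2 (prior 1/4): box 3 is available but not opened; box 1 gets probability (1 − 2/5)/2 = 3/10; weight (1/4)·(3/10) = 3/40.
If it is in box 3 (prior 1/4): box 3 holds the prize so is unavailable; the host chooses uniformly among the 2 others, probability 1/2; weight (1/4)·(1/2) = 1/8.
If it is in box 4 (prior 1/4): box 3 is available but not opened, probability 3/5; weight (1/4)·(3/5) = 3/20.
The weights sum to 7/20.
So P(the gold coin in box 2 | the host opened box 1) = (3/40) / (7/20) = 3/14.

3/14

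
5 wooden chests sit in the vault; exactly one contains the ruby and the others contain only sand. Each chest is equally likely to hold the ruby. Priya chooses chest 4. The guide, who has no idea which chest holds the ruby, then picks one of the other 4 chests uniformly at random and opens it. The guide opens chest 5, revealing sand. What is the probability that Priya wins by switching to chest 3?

1/4

Because the guide chose which chest to open without knowing where the ruby is, the choice is independent of the prize location. Learning that chest 5 does not hold the ruby simply rules out that one location and leaves the remaining 4 chests still equally likely by symmetry.
So P(the ruby in chest 3) = 1/4.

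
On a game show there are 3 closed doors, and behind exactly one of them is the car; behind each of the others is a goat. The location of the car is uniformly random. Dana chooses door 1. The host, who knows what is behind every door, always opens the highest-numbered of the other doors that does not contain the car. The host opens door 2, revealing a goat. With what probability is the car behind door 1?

0

Condition on the true location of the car.
If it is behind door 1 (prior 1/3): the host would have opened door 3 instead, probability 0; weight (1/3)·0 = 0.
If it is behind door 2 (prior 1/3): the host opened door 2, so this case is ruled out; weight (1/3)·0 = 0.
If it is behind door 3 (prior 1/3): door 2 is the highest-numbered option available, probability 1; weight (1/3)·1 = 1/3.
The weights sum to 1/3.
So P(the car behind door 1 | the host opened door 2) = 0 / (1/3) = 0.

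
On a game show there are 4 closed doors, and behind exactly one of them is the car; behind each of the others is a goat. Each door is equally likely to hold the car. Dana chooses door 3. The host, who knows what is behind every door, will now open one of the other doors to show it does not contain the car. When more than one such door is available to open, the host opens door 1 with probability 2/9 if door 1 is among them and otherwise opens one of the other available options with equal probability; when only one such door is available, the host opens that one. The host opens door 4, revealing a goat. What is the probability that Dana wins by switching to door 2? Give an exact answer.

Apply Bayes' rule, conditioning on where the car actually is.
If it is behind door 1 (prior 1/4): door 1 holds the prize so is unavailable; the host chooses uniformly among the 2 others, probability 1/2; weight (1/4)·(1/2) = 1/8.
If it is behind door 2 (prior 1/4): door 1 is available but not opened, probability 7/9; weight (1/4)·(7/9) = 7/36.
If it is behind door 3 (prior 1/4): door 1 is available but not opened; door 4 gets probability (1 − 2/9)/2 = 7/18; weight (1/4)·(7/18) = 7/72.
If it is behind door 4 (prior 1/4): the host opened door 4, so this case is ruled out; weight (1/4)·0 = 0.
The weights sum to 5/12.
So P(the car behind door 2 | the host opened door 4) = (7/36) / (5/12) = 7/15.

7/15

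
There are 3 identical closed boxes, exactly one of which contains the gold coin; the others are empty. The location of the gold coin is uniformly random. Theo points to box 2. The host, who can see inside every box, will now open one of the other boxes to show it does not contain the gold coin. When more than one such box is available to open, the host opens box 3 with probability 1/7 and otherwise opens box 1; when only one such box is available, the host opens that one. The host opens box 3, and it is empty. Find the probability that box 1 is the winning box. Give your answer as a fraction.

7/8

Consider each possible location of the gold coin in turn.
If it is in box 1 (prior 1/3): only box 3 is available, probability 1; weight (1/3)·1 = 1/3.
If it is in box 2 (prior 1/3): box 3 is available, opened with probability 1/7; weight (1/3)·(1/7) = 1/21.
If it is in box 3 (prior 1/3): the host opened box 3, so this case is ruled out; weight (1/3)·0 = 0.
The weights sum to 8/21.
So P(the gold coin in box 1 | the host opened box 3) = (1/3) / (8/21) = 7/8.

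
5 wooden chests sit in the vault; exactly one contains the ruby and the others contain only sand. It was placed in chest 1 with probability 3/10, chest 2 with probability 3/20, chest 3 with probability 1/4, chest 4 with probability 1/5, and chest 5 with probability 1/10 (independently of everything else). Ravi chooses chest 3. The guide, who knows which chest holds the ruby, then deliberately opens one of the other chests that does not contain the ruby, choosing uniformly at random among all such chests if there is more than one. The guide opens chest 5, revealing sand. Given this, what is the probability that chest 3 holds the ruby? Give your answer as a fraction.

15/67

Condition on the true location of the ruby.
If it is in chest 1 (prior 3/10): the guide has 3 equally likely choices, so probability 1/3; weight (3/10)·(1/3) = 1/10.
If it is in chest 2 (prior 3/20): the guide has 3 equally likely choices, so probability 1/3; weight (3/20)·(1/3) = 1/20.
If it is in chest 3 (prior 1/4): the guide has 4 equally likely choices, so probability 1/4; weight (1/4)·(1/4) = 1/16.
If it is in chest 4 (prior 1/5): the guide has 3 equally likely choices, so probability 1/3; weight (1/5)·(1/3) = 1/15.
If it is in chest 5 (prior 1/10): the guide opened chest 5, so this case is ruled out; weight (1/10)·0 = 0.
The weights sum to 67/240.
So P(the ruby in chest 3 | the guide opened chest 5) = (1/16) / (67/240) = 15/67.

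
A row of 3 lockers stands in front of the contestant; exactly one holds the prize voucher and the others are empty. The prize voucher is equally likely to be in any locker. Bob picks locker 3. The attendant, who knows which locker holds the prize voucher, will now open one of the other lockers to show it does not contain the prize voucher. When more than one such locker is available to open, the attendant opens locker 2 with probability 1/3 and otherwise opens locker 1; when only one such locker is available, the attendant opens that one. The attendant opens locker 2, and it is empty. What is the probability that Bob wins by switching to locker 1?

Consider each possible location of the prize voucher in turn.
If it is in locker 1 (prior 1/3): only locker 2 is available, probability 1; weight (1/3)·1 = 1/3.
If it is in locker 2 (prior 1/3): the attendant opened locker 2, so this case is ruled out; weight (1/3)·0 = 0.
If it is in locker 3 (prior 1/3): locker 2 is available, opened with probability 1/3; weight (1/3)·(1/3) = 1/9.
The weights sum to 4/9.
So P(the prize voucher in locker 1 | the attendant opened locker 2) = (1/3) / (4/9) = 3/4.

3/4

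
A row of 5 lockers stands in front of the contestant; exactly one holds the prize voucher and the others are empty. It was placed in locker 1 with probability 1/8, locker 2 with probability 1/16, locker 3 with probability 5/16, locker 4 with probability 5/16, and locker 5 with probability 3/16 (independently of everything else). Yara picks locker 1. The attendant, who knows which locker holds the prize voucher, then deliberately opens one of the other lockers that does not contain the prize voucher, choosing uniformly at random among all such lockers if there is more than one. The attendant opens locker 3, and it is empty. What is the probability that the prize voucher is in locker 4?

10/21

Apply Bayes' rule, conditioning on where the prize voucher actually is.
If it is in locker 1 (prior 1/8): the attendant has 4 equally likely choices, so probability 1/4; weight (1/8)·(1/4) = 1/32.
If it is in locker 2 (prior 1/16): the attendant has 3 equally likely choices, so probability 1/3; weight (1/16)·(1/3) = 1/48.
If it is in locker 3 (prior 5/16): the attendant opened locker 3, so this case is ruled out; weight (5/16)·0 = 0.
If it is in locker 4 (prior 5/16): the attendant has 3 equally likely choices, so probability 1/3; weight (5/16)·(1/3) = 5/48.
If it is in locker 5 (prior 3/16): the attendant has 3 equally likely choices, so probability 1/3; weight (3/16)·(1/3) = 1/16.
The weights sum to 7/32.
So P(the prize voucher in locker 4 | the attendant opened locker 3) = (5/48) / (7/32) = 10/21.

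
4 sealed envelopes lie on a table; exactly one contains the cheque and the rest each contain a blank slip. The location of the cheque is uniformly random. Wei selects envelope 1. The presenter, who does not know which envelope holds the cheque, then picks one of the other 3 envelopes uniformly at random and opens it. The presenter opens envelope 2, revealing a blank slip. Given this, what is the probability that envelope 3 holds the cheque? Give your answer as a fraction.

1/3

Consider each possible location of the cheque in turn.
If it is in any of envelopes 1, 3, and 4 (prior 1/4 each): the presenter picks envelope 2 with probability 1/3 regardless, and it is not the prize; weight (1/4)·(1/3) = 1/12 each.
If it is in envelope 2 (prior 1/4): the presenter opened envelope 2, so this case is ruled out; weight (1/4)·0 = 0.
The weights sum to 1/4.
So P(the cheque in envelope 3 | the presenter opened envelope 2) = (1/12) / (1/4) = 1/3.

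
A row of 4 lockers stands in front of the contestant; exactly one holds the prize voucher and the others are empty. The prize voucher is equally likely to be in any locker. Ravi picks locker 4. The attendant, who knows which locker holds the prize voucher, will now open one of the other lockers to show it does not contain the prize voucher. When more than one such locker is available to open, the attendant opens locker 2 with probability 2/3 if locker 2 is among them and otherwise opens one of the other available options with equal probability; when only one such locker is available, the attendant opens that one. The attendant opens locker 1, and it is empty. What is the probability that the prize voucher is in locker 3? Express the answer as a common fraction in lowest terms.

1/3

Apply Bayes' rule, conditioning on where the prize voucher actually is.
If it is in locker 1 (prior 1/4): the attendant opened locker 1, so this case is ruled out; weight (1/4)·0 = 0.
If it is in locker 2 (prior 1/4): locker 2 holds the prize so is unavailable; the attendant chooses uniformly among the 2 others, probability 1/2; weight (1/4)·(1/2) = 1/8.
If it is in locker 3 (prior 1/4): locker 2 is available but not opened, probability 1/3; weight (1/4)·(1/3) = 1/12.
If it is in locker 4 (prior 1/4): locker 2 is available but not opened; locker 1 gets probability (1 − 2/3)/2 = 1/6; weight (1/4)·(1/6) = 1/24.
The weights sum to 1/4.
So P(the prize voucher in locker 3 | the attendant opened locker 1) = (1/12) / (1/4) = 1/3.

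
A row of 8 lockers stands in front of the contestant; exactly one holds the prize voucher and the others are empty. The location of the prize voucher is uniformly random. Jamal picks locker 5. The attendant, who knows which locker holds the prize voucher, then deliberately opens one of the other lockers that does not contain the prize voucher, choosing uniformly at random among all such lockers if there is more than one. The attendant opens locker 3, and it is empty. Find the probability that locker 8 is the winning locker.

Apply Bayes' rule, conditioning on where the prize voucher actually is.
If it is in any of lockers 1, 2, 4, 6, 7, and 8 (prior 1/8 each): the attendant has 6 equally likely choices, so probability 1/6; weight (1/8)·(1/6) = 1/48 each.
If it is in locker 3 (prior 1/8): the attendant opened locker 3, so this case is ruled out; weight (1/8)·0 = 0.
If it is in locker 5 (prior 1/8): the attendant has 7 equally likely choices, so probability 1/7; weight (1/8)·(1/7) = 1/56.
The weights sum to 1/7.
So P(the prize voucher in locker 8 | the attendant opened locker 3) = (1/48) / (1/7) = 7/48.

7/48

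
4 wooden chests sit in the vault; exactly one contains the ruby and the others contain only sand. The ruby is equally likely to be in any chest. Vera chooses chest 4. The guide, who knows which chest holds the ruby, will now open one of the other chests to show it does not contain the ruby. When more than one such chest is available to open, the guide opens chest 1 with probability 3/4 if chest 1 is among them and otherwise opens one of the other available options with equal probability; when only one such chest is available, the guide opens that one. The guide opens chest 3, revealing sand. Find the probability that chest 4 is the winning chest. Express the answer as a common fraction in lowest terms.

Consider each possible location of the ruby in turn.
If it is in chest 1 (prior 1/4): chest 1 holds the prize so is unavailable; the guide chooses uniformly among the 2 others, probability 1/2; weight (1/4)·(1/2) = 1/8.
If it is in chest 2 (prior 1/4): chest 1 is available but not opened, probability 1/4; weight (1/4)·(1/4) = 1/16.
If it is in chest 3 (prior 1/4): the guide opened chest 3, so this case is ruled out; weight (1/4)·0 = 0.
If it is in chest 4 (prior 1/4): chest 1 is available but not opened; chest 3 gets probability (1 − 3/4)/2 = 1/8; weight (1/4)·(1/8) = 1/32.
The weights sum to 7/32.
So P(the ruby in chest 4 | the guide opened chest 3) = (1/32) / (7/32) = 1/7.

1/7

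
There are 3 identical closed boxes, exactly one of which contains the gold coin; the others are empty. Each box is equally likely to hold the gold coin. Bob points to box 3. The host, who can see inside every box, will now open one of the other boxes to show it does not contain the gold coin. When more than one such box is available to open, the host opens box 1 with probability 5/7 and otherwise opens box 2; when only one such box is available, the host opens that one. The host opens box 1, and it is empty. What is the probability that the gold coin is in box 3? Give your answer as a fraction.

Apply Bayes' rule, conditioning on where the gold coin actually is.
If it is in box 1 (prior 1/3): the host opened box 1, so this case is ruled out; weight (1/3)·0 = 0.
If it is in box 2 (prior 1/3): only box 1 is available, probability 1; weight (1/3)·1 = 1/3.
If it is in box 3 (prior 1/3): box 1 is available, opened with probability 5/7; weight (1/3)·(5/7) = 5/21.
The weights sum to 4/7.
So P(the gold coin in box 3 | the host opened box 1) = (5/21) / (4/7) = 5/12.

5/12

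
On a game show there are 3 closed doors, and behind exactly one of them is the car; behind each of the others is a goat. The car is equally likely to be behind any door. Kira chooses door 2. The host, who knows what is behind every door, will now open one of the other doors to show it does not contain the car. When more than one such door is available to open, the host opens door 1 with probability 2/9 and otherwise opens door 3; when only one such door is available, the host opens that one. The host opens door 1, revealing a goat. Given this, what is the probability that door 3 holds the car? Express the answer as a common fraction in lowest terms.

9/11

Apply Bayes' rule, conditioning on where the car actually is.
If it is behind door 1 (prior 1/3): the host opened door 1, so this case is ruled out; weight (1/3)·0 = 0.
If it is behind door 2 (prior 1/3): door 1 is available, opened with probability 2/9; weight (1/3)·(2/9) = 2/27.
If it is behind door 3 (prior 1/3): only door 1 is available, probability 1; weight (1/3)·1 = 1/3.
The weights sum to 11/27.
So P(the car behind door 3 | the host opened door 1) = (1/3) / (11/27) = 9/11.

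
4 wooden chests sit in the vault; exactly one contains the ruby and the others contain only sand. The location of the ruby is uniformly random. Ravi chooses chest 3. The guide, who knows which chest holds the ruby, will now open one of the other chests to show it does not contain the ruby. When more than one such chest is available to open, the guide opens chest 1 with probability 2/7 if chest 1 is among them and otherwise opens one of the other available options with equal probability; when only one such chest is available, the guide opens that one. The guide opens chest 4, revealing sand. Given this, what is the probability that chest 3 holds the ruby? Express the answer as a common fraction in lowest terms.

5/22

Consider each possible location of the ruby in turn.
If it is in chest 1 (prior 1/4): chest 1 holds the prize so is unavailable; the guide chooses uniformly among the 2 others, probability 1/2; weight (1/4)·(1/2) = 1/8.
If it is in chest 2 (prior 1/4): chest 1 is available but not opened, probability 5/7; weight (1/4)·(5/7) = 5/28.
If it is in chest 3 (prior 1/4): chest 1 is available but not opened; chest 4 gets probability (1 − 2/7)/2 = 5/14; weight (1/4)·(5/14) = 5/56.
If it is in chest 4 (prior 1/4): the guide opened chest 4, so this case is ruled out; weight (1/4)·0 = 0.
The weights sum to 11/28.
So P(the ruby in chest 3 | the guide opened chest 4) = (5/56) / (11/28) = 5/22.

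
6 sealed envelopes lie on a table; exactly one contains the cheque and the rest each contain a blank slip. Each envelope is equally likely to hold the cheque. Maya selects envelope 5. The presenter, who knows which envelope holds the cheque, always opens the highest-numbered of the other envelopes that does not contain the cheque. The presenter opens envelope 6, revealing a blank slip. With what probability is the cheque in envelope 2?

1/5

Apply Bayes' rule, conditioning on where the cheque actually is.
If it is in any of envelopes 1, 2, 3, 4, and 5 (prior 1/6 each): envelope 6 is the highest-numbered option available, probability 1; weight (1/6)·1 = 1/6 each.
If it is in envelope 6 (prior 1/6): the presenter opened envelope 6, so this case is ruled out; weight (1/6)·0 = 0.
The weights sum to 5/6.
So P(the cheque in envelope 2 | the presenter opened envelope 6) = (1/6) / (5/6) = 1/5.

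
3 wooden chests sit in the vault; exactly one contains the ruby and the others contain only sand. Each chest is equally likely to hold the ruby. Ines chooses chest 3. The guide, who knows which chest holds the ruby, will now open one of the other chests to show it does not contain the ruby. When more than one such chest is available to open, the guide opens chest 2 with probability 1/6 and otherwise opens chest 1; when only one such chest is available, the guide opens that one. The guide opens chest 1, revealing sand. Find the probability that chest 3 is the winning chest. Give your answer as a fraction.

5/11

Condition on the true location of the ruby.
If it is in chest 1 (prior 1/3): the guide opened chest 1, so this case is ruled out; weight (1/3)·0 = 0.
If it is in chest 2 (prior 1/3): only chest 1 is available, probability 1; weight (1/3)·1 = 1/3.
If it is in chest 3 (prior 1/3): chest 2 is available but not opened, probability 5/6; weight (1/3)·(5/6) = 5/18.
The weights sum to 11/18.
So P(the ruby in chest 3 | the guide opened chest 1) = (5/18) / (11/18) = 5/11.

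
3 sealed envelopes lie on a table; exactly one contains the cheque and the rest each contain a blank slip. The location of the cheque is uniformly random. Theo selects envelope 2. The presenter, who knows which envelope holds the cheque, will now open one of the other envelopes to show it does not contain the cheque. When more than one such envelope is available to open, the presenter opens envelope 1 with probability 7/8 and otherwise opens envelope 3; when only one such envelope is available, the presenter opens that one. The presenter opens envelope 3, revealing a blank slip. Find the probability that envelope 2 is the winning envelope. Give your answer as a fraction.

Consider each possible location of the cheque in turn.
If it is in envelope 1 (prior 1/3): only envelope 3 is available, probability 1; weight (1/3)·1 = 1/3.
If it is in envelope 2 (prior 1/3): envelope 1 is available but not opened, probability 1/8; weight (1/3)·(1/8) = 1/24.
If it is in envelope 3 (prior 1/3): the presenter opened envelope 3, so this case is ruled out; weight (1/3)·0 = 0.
The weights sum to 3/8.
So P(the cheque in envelope 2 | the presenter opened envelope 3) = (1/24) / (3/8) = 1/9.

1/9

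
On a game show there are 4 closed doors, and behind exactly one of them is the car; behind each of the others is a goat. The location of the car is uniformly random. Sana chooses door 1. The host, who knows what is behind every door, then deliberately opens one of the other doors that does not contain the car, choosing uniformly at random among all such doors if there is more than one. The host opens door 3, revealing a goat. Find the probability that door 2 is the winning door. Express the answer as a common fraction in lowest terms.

3/8

Apply Bayes' rule, conditioning on where the car actually is.
If it is behind door 1 (prior 1/4): the host has 3 equally likely choices, so probability 1/3; weight (1/4)·(1/3) = 1/12.
If it is behind either of doors 2 and 4 (prior 1/4 each): the host has 2 equally likely choices, so probability 1/2; weight (1/4)·(1/2) = 1/8 each.
If it is behind door 3 (prior 1/4): the host opened door 3, so this case is ruled out; weight (1/4)·0 = 0.
The weights sum to 1/3.
So P(the car behind door 2 | the host opened door 3) = (1/8) / (1/3) = 3/8.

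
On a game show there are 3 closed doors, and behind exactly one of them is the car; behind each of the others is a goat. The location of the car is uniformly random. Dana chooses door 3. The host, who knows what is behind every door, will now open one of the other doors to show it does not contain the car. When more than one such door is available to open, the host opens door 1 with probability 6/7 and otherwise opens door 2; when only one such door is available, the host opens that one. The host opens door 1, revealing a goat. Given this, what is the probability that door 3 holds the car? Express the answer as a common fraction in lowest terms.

6/13

Apply Bayes' rule, conditioning on where the car actually is.
If it is behind door 1 (prior 1/3): the host opened door 1, so this case is ruled out; weight (1/3)·0 = 0.
If it is behind door 2 (prior 1/3): only door 1 is available, probability 1; weight (1/3)·1 = 1/3.
If it is behind door 3 (prior 1/3): door 1 is available, opened with probability 6/7; weight (1/3)·(6/7) = 2/7.
The weights sum to 13/21.
So P(the car behind door 3 | the host opened door 1) = (2/7) / (13/21) = 6/13.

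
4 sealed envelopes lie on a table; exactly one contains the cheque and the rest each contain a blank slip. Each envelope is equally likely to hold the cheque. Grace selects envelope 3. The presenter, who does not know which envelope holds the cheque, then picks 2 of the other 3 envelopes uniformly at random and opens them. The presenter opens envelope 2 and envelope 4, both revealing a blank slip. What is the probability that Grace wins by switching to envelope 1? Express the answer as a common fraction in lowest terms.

1/2

Consider each possible location of the cheque in turn.
If it is in either of envelopes 1 and 3 (prior 1/4 each): the presenter picks exactly this set with probability 1/3 regardless, and none is the prize; weight (1/4)·(1/3) = 1/12 each.
If it is in either of envelopes 2 and 4 (prior 1/4 each): that envelope was opened and seen not to hold the prize — ruled out; weight (1/4)·0 = 0 each.
The weights sum to 1/6.
So P(the cheque in envelope 1 | the presenter opened envelope 2 and envelope 4) = (1/12) / (1/6) = 1/2.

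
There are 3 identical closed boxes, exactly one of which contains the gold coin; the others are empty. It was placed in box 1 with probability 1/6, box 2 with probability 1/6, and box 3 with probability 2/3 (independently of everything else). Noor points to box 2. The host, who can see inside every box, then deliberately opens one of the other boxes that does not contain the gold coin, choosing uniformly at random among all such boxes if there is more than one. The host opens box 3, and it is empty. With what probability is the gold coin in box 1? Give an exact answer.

Apply Bayes' rule, conditioning on where the gold coin actually is.
If it is in box 1 (prior 1/6): the host has no choice, probability 1; weight (1/6)·1 = 1/6.
If it is in box 2 (prior 1/6): the host has 2 equally likely choices, so probability 1/2; weight (1/6)·(1/2) = 1/12.
If it is in box 3 (prior 2/3): the host opened box 3, so this case is ruled out; weight (2/3)·0 = 0.
The weights sum to 1/4.
So P(the gold coin in box 1 | the host opened box 3) = (1/6) / (1/4) = 2/3.

2/3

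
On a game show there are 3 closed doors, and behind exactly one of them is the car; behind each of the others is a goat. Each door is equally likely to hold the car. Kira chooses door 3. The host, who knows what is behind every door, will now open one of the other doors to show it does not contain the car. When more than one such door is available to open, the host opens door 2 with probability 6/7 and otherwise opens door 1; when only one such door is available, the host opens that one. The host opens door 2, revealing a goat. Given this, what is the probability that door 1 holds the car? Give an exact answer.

7/13

Condition on the true location of the car.
If it is behind door 1 (prior 1/3): only door 2 is available, probability 1; weight (1/3)·1 = 1/3.
If it is behind door 2 (prior 1/3): the host opened door 2, so this case is ruled out; weight (1/3)·0 = 0.
If it is behind door 3 (prior 1/3): door 2 is available, opened with probability 6/7; weight (1/3)·(6/7) = 2/7.
The weights sum to 13/21.
So P(the car behind door 1 | the host opened door 2) = (1/3) / (13/21) = 7/13.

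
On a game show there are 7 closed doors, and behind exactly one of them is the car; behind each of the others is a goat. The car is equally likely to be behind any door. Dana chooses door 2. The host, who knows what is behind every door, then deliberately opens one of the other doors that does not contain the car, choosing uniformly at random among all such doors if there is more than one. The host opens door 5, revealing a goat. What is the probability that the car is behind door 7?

6/35

Apply Bayes' rule, conditioning on where the car actually is.
If it is behind any of doors 1, 3, 4, 6, and 7 (prior 1/7 each): the host has 5 equally likely choices, so probability 1/5; weight (1/7)·(1/5) = 1/35 each.
If it is behind door 2 (prior 1/7): the host has 6 equally likely choices, so probability 1/6; weight (1/7)·(1/6) = 1/42.
If it is behind door 5 (prior 1/7): the host opened door 5, so this case is ruled out; weight (1/7)·0 = 0.
The weights sum to 1/6.
So P(the car behind door 7 | the host opened door 5) = (1/35) / (1/6) = 6/35.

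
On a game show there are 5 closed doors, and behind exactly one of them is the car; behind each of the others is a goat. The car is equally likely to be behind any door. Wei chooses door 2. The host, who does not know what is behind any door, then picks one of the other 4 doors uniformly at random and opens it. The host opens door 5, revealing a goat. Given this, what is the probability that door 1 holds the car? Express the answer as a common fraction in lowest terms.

Because the host chose which door to open without knowing where the car is, the choice is independent of the prize location. Learning that door 5 does not hold the car simply rules out that one location and leaves the remaining 4 doors still equally likely by symmetry.
So P(the car behind door 1) = 1/4.

1/4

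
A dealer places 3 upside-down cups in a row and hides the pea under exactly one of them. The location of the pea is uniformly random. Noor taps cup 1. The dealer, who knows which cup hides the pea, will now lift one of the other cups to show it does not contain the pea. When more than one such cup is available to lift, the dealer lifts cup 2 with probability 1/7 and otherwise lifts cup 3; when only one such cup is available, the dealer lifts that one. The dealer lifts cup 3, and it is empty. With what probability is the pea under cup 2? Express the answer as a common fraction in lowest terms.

7/13

Apply Bayes' rule, conditioning on where the pea actually is.
If it is under cup 1 (prior 1/3): cup 2 is available but not opened, probability 6/7; weight (1/3)·(6/7) = 2/7.
If it is under cup 2 (prior 1/3): only cup 3 is available, probability 1; weight (1/3)·1 = 1/3.
If it is under cup 3 (prior 1/3): the dealer opened cup 3, so this case is ruled out; weight (1/3)·0 = 0.
The weights sum to 13/21.
So P(the pea under cup 2 | the dealer opened cup 3) = (1/3) / (13/21) = 7/13.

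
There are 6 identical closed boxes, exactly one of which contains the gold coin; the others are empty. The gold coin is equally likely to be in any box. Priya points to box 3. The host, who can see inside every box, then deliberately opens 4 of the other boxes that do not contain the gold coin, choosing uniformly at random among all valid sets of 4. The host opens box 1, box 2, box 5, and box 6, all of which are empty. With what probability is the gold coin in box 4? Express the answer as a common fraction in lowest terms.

5/6

Consider each possible location of the gold coin in turn.
If it is in any of boxes 1, 2, 5, and 6 (prior 1/6 each): that box was opened and seen not to hold the prize — ruled out; weight (1/6)·0 = 0 each.
If it is in box 3 (prior 1/6): the host has 5 equally likely choices, so probability 1/5; weight (1/6)·(1/5) = 1/30.
If it is in box 4 (prior 1/6): the host has no choice, probability 1; weight (1/6)·1 = 1/6.
The weights sum to 1/5.
So P(the gold coin in box 4 | the host opened box 1, box 2, box 5, and box 6) = (1/6) / (1/5) = 5/6.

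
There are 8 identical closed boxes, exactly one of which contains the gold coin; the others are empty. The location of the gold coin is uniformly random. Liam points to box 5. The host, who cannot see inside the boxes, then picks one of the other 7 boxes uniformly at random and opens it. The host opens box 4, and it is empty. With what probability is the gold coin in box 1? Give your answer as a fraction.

1/7

Because the host chose which box to open without knowing where the gold coin is, the choice is independent of the prize location. Learning that box 4 does not hold the gold coin simply rules out that one location and leaves the remaining 7 boxes still equally likely by symmetry.
So P(the gold coin in box 1) = 1/7.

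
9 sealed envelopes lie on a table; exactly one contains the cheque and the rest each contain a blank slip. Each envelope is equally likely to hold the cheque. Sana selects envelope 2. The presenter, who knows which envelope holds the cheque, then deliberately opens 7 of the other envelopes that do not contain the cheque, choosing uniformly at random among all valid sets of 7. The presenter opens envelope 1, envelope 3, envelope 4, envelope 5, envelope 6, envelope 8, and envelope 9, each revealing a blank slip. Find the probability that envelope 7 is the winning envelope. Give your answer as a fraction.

8/9

Condition on the true location of the cheque.
If it is in any of envelopes 1, 3, 4, 5, 6, 8, and 9 (prior 1/9 each): that envelope was opened and seen not to hold the prize — ruled out; weight (1/9)·0 = 0 each.
If it is in envelope 2 (prior 1/9): the presenter has 8 equally likely choices, so probability 1/8; weight (1/9)·(1/8) = 1/72.
If it is in envelope 7 (prior 1/9): the presenter has no choice, probability 1; weight (1/9)·1 = 1/9.
The weights sum to 1/8.
So P(the cheque in envelope 7 | the presenter opened envelope 1, envelope 3, envelope 4, envelope 5, envelope 6, envelope 8, and envelope 9) = (1/9) / (1/8) = 8/9.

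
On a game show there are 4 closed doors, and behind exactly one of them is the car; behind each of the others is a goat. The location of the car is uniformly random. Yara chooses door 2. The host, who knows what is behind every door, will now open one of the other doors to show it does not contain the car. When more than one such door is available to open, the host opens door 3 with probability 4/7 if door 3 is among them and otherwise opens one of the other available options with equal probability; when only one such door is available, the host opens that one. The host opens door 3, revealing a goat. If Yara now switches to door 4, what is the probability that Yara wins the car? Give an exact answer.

Apply Bayes' rule, conditioning on where the car actually is.
If it is behind any of doors 1, 2, and 4 (prior 1/4 each): door 3 is available, opened with probability 4/7; weight (1/4)·(4/7) = 1/7 each.
If it is behind door 3 (prior 1/4): the host opened door 3, so this case is ruled out; weight (1/4)·0 = 0.
The weights sum to 3/7.
So P(the car behind door 4 | the host opened door 3) = (1/7) / (3/7) = 1/3.

1/3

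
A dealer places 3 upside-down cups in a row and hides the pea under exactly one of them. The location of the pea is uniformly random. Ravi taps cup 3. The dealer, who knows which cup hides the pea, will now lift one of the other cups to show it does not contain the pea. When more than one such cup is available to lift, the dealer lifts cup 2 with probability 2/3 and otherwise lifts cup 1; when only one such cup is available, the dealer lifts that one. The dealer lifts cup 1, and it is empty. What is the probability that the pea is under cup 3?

Consider each possible location of the pea in turn.
If it is under cup 1 (prior 1/3): the dealer opened cup 1, so this case is ruled out; weight (1/3)·0 = 0.
If it is under cup 2 (prior 1/3): only cup 1 is available, probability 1; weight (1/3)·1 = 1/3.
If it is under cup 3 (prior 1/3): cup 2 is available but not opened, probability 1/3; weight (1/3)·(1/3) = 1/9.
The weights sum to 4/9.
So P(the pea under cup 3 | the dealer opened cup 1) = (1/9) / (4/9) = 1/4.

1/4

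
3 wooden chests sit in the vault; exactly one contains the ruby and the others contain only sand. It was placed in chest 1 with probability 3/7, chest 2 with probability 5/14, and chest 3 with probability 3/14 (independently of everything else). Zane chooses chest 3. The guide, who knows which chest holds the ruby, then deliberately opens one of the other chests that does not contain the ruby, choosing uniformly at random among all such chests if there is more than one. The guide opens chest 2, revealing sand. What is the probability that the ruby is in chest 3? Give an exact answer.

Consider each possible location of the ruby in turn.
If it is in chest 1 (prior 3/7): the guide has no choice, probability 1; weight (3/7)·1 = 3/7.
If it is in chest 2 (prior 5/14): the guide opened chest 2, so this case is ruled out; weight (5/14)·0 = 0.
If it is in chest 3 (prior 3/14): the guide has 2 equally likely choices, so probability 1/2; weight (3/14)·(1/2) = 3/28.
The weights sum to 15/28.
So P(the ruby in chest 3 | the guide opened chest 2) = (3/28) / (15/28) = 1/5.

1/5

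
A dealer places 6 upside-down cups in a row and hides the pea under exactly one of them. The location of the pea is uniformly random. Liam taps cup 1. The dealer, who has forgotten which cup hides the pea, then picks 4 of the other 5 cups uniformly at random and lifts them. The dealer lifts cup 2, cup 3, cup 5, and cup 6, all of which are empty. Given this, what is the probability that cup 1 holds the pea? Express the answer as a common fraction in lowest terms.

1/2

Because the dealer chose which cups to lift without knowing where the pea is, the choice is independent of the prize location. Learning that none of the 4 opened cups holds the pea simply rules out those 4 locations and leaves the remaining 2 cups still equally likely by symmetry.
So P(the pea under cup 1) = 1/2.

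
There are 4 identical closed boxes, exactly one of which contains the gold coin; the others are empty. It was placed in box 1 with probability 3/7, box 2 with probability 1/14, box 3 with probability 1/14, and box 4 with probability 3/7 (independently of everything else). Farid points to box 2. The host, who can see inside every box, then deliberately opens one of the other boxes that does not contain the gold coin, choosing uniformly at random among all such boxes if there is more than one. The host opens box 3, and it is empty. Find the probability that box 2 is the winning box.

Condition on the true location of the gold coin.
If it is in either of boxes 1 and 4 (prior 3/7 each): the host has 2 equally likely choices, so probability 1/2; weight (3/7)·(1/2) = 3/14 each.
If it is in box 2 (prior 1/14): the host has 3 equally likely choices, so probability 1/3; weight (1/14)·(1/3) = 1/42.
If it is in box 3 (prior 1/14): the host opened box 3, so this case is ruled out; weight (1/14)·0 = 0.
The weights sum to 19/42.
So P(the gold coin in box 2 | the host opened box 3) = (1/42) / (19/42) = 1/19.

1/19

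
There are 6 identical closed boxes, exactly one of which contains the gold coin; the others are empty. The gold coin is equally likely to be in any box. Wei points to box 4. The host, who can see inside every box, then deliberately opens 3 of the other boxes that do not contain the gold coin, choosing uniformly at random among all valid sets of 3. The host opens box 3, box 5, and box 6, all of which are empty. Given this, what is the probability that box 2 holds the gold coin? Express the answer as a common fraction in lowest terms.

5/12

Apply Bayes' rule, conditioning on where the gold coin actually is.
If it is in either of boxes 1 and 2 (prior 1/6 each): the host has 4 equally likely choices, so probability 1/4; weight (1/6)·(1/4) = 1/24 each.
If it is in any of boxes 3, 5, and 6 (prior 1/6 each): that box was opened and seen not to hold the prize — ruled out; weight (1/6)·0 = 0 each.
If it is in box 4 (prior 1/6): the host has 10 equally likely choices, so probability 1/10; weight (1/6)·(1/10) = 1/60.
The weights sum to 1/10.
So P(the gold coin in box 2 | the host opened box 3, box 5, and box 6) = (1/24) / (1/10) = 5/12.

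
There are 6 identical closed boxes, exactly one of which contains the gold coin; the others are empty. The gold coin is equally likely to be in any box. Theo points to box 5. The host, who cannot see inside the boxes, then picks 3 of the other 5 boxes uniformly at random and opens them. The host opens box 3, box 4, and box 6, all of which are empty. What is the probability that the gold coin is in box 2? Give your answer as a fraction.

Consider each possible location of the gold coin in turn.
If it is in any of boxes 1, 2, and 5 (prior 1/6 each): the host picks exactly this set with probability 1/10 regardless, and none is the prize; weight (1/6)·(1/10) = 1/60 each.
If it is in any of boxes 3, 4, and 6 (prior 1/6 each): that box was opened and seen not to hold the prize — ruled out; weight (1/6)·0 = 0 each.
The weights sum to 1/20.
So P(the gold coin in box 2 | the host opened box 3, box 4, and box 6) = (1/60) / (1/20) = 1/3.

1/3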